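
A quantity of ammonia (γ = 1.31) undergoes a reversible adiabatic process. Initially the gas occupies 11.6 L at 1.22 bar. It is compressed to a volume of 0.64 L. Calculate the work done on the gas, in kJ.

W ≈ 6.64 kJ

P₂ = P₁(V₁/V₂)^γ = 1.22×(11.6/0.64)^(1.31) = 54.29 bar.
For a reversible adiabat, W_by_gas = (P₁V₁ − P₂V₂)/(γ−1).
W_by = (122000×0.0116 − 5.429×10^6×0.00064) / (0.31) = -6643 J.
W_on_gas = −W_by = 6643 J.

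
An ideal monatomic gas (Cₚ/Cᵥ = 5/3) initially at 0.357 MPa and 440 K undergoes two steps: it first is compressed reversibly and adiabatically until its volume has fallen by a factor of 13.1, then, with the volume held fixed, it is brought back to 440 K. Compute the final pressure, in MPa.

Adiabatic step (PV^γ = const): P₂ = 0.357×13.1^(5/3) = 25.99 MPa; T₂ = 440×13.1^(2/3) = 2445 K.
Isochoric: P₃ = P₂(T₃/T₂) = 25.99 × (440/2445) = 4.677 MPa.

P₃ ≈ 4.68 MPa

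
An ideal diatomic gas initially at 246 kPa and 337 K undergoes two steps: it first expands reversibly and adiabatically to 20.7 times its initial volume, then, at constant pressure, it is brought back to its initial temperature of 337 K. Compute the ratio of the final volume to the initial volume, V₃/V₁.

For a diatomic ideal gas γ = 7/5.
Adiabatic step: V₂/V₁ = 20.7; T₂ = T₁·(1/20.7)^(2/5) = 100.3 K.
Isobaric step: V₃/V₂ = T₃/T₂ = 337/100.3.
V₃/V₁ = (V₂/V₁)(V₃/V₂) = 20.7 × (337/100.3) = 69.56.

V₃/V₁ ≈ 69.6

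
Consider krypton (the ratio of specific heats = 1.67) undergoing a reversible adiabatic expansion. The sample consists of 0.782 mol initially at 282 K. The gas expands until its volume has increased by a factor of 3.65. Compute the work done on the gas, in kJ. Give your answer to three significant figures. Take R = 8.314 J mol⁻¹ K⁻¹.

Adiabatic: T₁V₁^(γ−1) = T₂V₂^(γ−1) ⇒ T₂ = T₁ (V₁/V₂)^(γ−1).
T₂ = 282 × (1/3.65)^(0.67) = 118.4 K.
Q = 0, so ΔU = W_on_gas = nCᵥΔT with Cᵥ = R/(γ−1) = 12.41 J/(mol·K).
ΔU = 0.782 × 12.41 × (118.4 − 282) = -1587 J.

W ≈ -1.59 kJ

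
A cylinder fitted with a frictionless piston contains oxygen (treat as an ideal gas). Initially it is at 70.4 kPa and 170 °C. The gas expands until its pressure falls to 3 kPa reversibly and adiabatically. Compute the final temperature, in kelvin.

Adiabatic: T₂/T₁ = (P₂/P₁)^((γ−1)/γ).
For a diatomic ideal gas γ = 7/5, so (γ−1)/γ = 2/7.
T₁ = 170 °C = 443.1 K.
T₂ = 443.1 × (3/70.4)^(2/7) = 179.9 K.

T₂ ≈ 180 K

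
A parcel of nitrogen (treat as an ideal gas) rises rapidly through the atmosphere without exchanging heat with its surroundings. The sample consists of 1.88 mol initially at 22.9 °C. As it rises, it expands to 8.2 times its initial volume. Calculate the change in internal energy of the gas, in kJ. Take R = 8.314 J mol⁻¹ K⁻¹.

ΔU ≈ -6.58 kJ

For a reversible adiabat TV^(γ−1) is constant, so T₂ = T₁ (V₁/V₂)^(γ−1).
γ = 7/5 for a diatomic ideal gas, so γ−1 = 2/5.
T₁ = 22.9 °C = 296 K.
T₂ = 296 × (1/8.2)^(2/5) = 127.6 K.
Q = 0, so ΔU = W_on_gas = nCᵥΔT with Cᵥ = R/(γ−1) = 20.79 J/(mol·K).
ΔU = 1.88 × 20.79 × (127.6 − 296) = -6582 J.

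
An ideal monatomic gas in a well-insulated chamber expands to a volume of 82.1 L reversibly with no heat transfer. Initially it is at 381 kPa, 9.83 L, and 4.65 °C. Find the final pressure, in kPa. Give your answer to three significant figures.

Since PV^γ is constant along a reversible adiabat, P₂ = P₁ (V₁/V₂)^γ.
γ = 5/3 for a monatomic ideal gas.
P₂ = 381 × (9.83/82.1)^(5/3) = 11.08 kPa.

P₂ ≈ 11.1 kPa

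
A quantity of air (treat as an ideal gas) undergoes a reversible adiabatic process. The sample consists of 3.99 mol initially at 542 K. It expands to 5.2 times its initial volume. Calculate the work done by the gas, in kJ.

W ≈ 21.7 kJ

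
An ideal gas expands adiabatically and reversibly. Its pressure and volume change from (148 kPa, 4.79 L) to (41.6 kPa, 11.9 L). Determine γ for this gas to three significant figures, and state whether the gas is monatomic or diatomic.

PV^γ = const ⇒ γ = ln(P₂/P₁) / ln(V₁/V₂).
γ = ln(41.6/148) / ln(4.79/11.9) = 1.395.
γ ≈ 1.39 is close to 7/5, so the gas is diatomic.

γ ≈ 1.39; diatomic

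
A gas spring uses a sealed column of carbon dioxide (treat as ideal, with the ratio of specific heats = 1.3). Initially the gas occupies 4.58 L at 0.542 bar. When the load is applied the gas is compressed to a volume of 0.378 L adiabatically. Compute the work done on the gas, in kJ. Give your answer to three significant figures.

W ≈ 0.921 kJ

P₂ = P₁(V₁/V₂)^γ = 0.542×(4.58/0.378)^(1.3) = 13.88 bar.
For a reversible adiabat, W_by_gas = (P₁V₁ − P₂V₂)/(γ−1).
W_by = (54200×0.00458 − 1.388×10^6×0.000378) / (0.3) = -921.4 J.
W_on_gas = −W_by = 921.4 J.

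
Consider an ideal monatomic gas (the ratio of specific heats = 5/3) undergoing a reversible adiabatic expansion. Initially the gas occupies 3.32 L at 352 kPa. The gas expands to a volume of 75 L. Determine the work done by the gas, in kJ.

W ≈ 1.53 kJ

P₂ = P₁(V₁/V₂)^γ = 352×(3.32/75)^(5/3) = 1.95 kPa.
For a reversible adiabat, W_by_gas = (P₁V₁ − P₂V₂)/(γ−1).
W_by = (352000×0.00332 − 1950×0.075) / (2/3) = 1534 J.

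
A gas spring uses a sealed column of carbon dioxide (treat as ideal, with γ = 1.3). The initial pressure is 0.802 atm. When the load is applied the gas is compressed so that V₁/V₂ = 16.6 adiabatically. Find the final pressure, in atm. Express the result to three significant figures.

Adiabatic: P₁V₁^γ = P₂V₂^γ ⇒ P₂ = P₁ (V₁/V₂)^γ.
P₂ = 0.802 × 16.6^(1.3) = 30.93 atm.

P₂ ≈ 30.9 atm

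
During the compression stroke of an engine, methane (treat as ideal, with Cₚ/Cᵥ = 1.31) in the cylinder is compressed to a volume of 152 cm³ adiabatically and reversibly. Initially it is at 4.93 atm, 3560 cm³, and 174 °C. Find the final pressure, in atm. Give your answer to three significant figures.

Adiabatic: P₁V₁^γ = P₂V₂^γ ⇒ P₂ = P₁ (V₁/V₂)^γ.
P₂ = 4.93 × (3560/152)^(1.31) = 306.9 atm.

P₂ ≈ 307 atm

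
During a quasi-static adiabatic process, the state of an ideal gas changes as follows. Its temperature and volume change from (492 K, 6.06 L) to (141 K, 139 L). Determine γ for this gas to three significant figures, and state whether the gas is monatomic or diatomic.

TV^(γ−1) = const ⇒ γ − 1 = ln(T₂/T₁) / ln(V₁/V₂).
γ = 1 + ln(141/492) / ln(6.06/139) = 1.399.
γ ≈ 1.40 is close to 7/5, so the gas is diatomic.

γ ≈ 1.40; diatomic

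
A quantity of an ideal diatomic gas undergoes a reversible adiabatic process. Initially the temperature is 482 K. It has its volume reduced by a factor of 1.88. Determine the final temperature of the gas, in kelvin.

T₂ ≈ 620 K

Adiabatic: T₁V₁^(γ−1) = T₂V₂^(γ−1) ⇒ T₂ = T₁ (V₁/V₂)^(γ−1).
For a diatomic ideal gas γ = 7/5, so γ−1 = 2/5.
T₂ = 482 × 1.88^(2/5) = 620.5 K.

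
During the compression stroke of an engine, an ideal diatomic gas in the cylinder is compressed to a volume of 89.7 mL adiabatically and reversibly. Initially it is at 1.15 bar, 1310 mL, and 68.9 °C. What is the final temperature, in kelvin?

For a reversible adiabat TV^(γ−1) is constant, so T₂ = T₁ (V₁/V₂)^(γ−1).
γ = 7/5 for a diatomic ideal gas.
T₁ = 68.9 °C = 342 K.
T₂ = 342 × (1310/89.7)^(2/5) = 999.7 K.

T₂ ≈ 1000 K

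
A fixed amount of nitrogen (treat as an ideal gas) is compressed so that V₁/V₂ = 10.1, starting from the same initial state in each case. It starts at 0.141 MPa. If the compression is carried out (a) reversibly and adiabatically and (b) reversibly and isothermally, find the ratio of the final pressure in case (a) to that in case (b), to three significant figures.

For a diatomic ideal gas γ = 7/5.
Isothermal: P_b = P₁(V₁/V₂) = 0.141×10.1.
Adiabatic: P_a = P₁(V₁/V₂)^γ = 0.141×10.1^(7/5).
P_a/P_b = (V₁/V₂)^(γ−1) = 10.1^(2/5) = 2.522.

P_adiabatic / P_isothermal ≈ 2.52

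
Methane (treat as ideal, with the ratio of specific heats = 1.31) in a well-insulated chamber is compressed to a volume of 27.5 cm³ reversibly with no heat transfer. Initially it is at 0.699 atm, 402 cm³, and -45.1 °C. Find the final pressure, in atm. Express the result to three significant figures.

P₂ ≈ 23.5 atm

Adiabatic: P₁V₁^γ = P₂V₂^γ ⇒ P₂ = P₁ (V₁/V₂)^γ.
P₂ = 0.699 × (402/27.5)^(1.31) = 23.47 atm.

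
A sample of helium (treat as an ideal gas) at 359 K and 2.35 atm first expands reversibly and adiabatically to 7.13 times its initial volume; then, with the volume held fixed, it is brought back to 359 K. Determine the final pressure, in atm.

P₃ ≈ 0.330 atm

For a monatomic ideal gas γ = 5/3.
Adiabatic step (PV^γ = const): P₂ = 2.35×(1/7.13)^(5/3) = 0.08897 atm; T₂ = 359×(1/7.13)^(2/3) = 96.91 K.
Isochoric: P₃ = P₂(T₃/T₂) = 0.08897 × (359/96.91) = 0.3296 atm.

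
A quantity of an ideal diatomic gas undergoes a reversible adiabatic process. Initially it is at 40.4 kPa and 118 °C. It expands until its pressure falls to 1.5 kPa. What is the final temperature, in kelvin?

T₂ ≈ 153 K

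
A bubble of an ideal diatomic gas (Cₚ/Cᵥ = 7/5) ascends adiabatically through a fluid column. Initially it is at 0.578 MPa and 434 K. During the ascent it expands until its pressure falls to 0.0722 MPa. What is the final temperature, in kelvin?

T₂ ≈ 240 K

Along an adiabat T P^((1−γ)/γ) is constant, so T₂ = T₁ (P₂/P₁)^((γ−1)/γ).
T₂ = 434 × (0.0722/0.578)^(2/7) = 239.5 K.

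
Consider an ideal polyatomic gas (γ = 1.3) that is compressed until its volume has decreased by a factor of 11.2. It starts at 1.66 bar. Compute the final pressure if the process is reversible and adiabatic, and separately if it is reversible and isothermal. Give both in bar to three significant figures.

Isothermal: P₂ = P₁(V₁/V₂) = 1.66×11.2 = 18.59 bar.
Adiabatic: P₂ = P₁(V₁/V₂)^γ = 1.66×11.2^(1.3) = 38.38 bar.

adiabatic: 38.4 bar; isothermal: 18.6 bar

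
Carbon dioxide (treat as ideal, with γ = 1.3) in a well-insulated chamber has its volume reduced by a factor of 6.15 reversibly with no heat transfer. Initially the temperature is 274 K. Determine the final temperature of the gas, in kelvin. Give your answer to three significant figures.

For a reversible adiabat TV^(γ−1) is constant, so T₂ = T₁ (V₁/V₂)^(γ−1).
T₂ = 274 × 6.15^(0.3) = 472.5 K.

T₂ ≈ 473 K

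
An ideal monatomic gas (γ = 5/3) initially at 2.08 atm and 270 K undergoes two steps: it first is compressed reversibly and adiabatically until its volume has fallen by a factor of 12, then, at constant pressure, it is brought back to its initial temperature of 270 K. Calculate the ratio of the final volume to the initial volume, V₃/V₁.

V₃/V₁ ≈ 0.0159

Adiabatic step: V₂/V₁ = 0.08333; T₂ = T₁·12^(2/3) = 1415 K.
Isobaric step: V₃/V₂ = T₃/T₂ = 270/1415.
V₃/V₁ = (V₂/V₁)(V₃/V₂) = 0.08333 × (270/1415) = 0.0159.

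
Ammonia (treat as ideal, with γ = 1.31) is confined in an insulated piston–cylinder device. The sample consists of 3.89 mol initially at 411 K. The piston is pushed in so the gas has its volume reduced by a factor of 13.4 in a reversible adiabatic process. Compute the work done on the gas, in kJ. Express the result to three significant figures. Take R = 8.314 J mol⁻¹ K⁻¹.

Adiabatic: T₁V₁^(γ−1) = T₂V₂^(γ−1) ⇒ T₂ = T₁ (V₁/V₂)^(γ−1).
T₂ = 411 × 13.4^(0.31) = 918.8 K.
Q = 0, so ΔU = W_on_gas = nCᵥΔT with Cᵥ = R/(γ−1) = 26.82 J/(mol·K).
ΔU = 3.89 × 26.82 × (918.8 − 411) = 52980 J.

W ≈ 53.0 kJ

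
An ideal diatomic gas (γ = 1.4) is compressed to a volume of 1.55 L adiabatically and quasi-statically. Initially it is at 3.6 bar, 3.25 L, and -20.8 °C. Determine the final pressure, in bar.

Since PV^γ is constant along a reversible adiabat, P₂ = P₁ (V₁/V₂)^γ.
P₂ = 3.6 × (3.25/1.55)^(1.4) = 10.15 bar.

P₂ ≈ 10.2 bar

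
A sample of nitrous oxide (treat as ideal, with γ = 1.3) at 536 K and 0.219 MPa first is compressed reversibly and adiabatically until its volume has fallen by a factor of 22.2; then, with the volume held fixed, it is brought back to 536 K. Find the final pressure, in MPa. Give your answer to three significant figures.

P₃ ≈ 4.86 MPa

Adiabatic step (PV^γ = const): P₂ = 0.219×22.2^(1.3) = 12.32 MPa; T₂ = 536×22.2^(0.3) = 1359 K.
Isochoric: P₃ = P₂(T₃/T₂) = 12.32 × (536/1359) = 4.862 MPa.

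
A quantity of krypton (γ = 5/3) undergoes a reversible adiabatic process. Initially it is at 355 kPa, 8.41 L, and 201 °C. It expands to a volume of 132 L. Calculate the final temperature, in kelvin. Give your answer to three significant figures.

T₂ ≈ 75.6 K

For a reversible adiabat TV^(γ−1) is constant, so T₂ = T₁ (V₁/V₂)^(γ−1).
T₁ = 201 °C = 474.1 K.
T₂ = 474.1 × (8.41/132)^(2/3) = 75.64 K.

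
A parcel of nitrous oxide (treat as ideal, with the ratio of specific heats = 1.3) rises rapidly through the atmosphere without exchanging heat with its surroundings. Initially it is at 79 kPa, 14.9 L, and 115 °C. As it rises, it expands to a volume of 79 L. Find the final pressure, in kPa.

P₂ ≈ 9.03 kPa

Since PV^γ is constant along a reversible adiabat, P₂ = P₁ (V₁/V₂)^γ.
P₂ = 79 × (14.9/79)^(1.3) = 9.033 kPa.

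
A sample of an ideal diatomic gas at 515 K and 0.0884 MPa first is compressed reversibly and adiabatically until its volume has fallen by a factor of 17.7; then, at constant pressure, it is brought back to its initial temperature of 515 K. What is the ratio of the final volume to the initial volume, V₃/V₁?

V₃/V₁ ≈ 0.0179

For a diatomic ideal gas γ = 7/5.
Adiabatic step: V₂/V₁ = 0.0565; T₂ = T₁·17.7^(2/5) = 1626 K.
Isobaric step: V₃/V₂ = T₃/T₂ = 515/1626.
V₃/V₁ = (V₂/V₁)(V₃/V₂) = 0.0565 × (515/1626) = 0.0179.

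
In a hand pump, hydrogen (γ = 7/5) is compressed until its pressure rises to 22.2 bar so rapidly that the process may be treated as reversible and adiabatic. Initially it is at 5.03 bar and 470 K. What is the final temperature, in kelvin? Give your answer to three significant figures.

Adiabatic: T₂/T₁ = (P₂/P₁)^((γ−1)/γ).
T₂ = 470 × (22.2/5.03)^(2/7) = 718.3 K.

T₂ ≈ 718 K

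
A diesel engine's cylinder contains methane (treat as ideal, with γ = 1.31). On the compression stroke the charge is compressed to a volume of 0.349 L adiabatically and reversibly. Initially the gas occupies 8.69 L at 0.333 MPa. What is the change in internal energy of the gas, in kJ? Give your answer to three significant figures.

P₂ = P₁(V₁/V₂)^γ = 0.333×(8.69/0.349)^(1.31) = 22.46 MPa.
For a reversible adiabat, W_by_gas = (P₁V₁ − P₂V₂)/(γ−1).
W_by = (333000×0.00869 − 2.246×10^7×0.000349) / (0.31) = -15950 J.
Q = 0 ⇒ ΔU = −W_by = 15950 J.

ΔU ≈ 16.0 kJ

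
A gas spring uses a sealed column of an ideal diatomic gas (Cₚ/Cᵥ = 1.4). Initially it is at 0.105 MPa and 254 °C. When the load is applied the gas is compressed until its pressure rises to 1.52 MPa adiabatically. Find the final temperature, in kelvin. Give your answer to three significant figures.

Along an adiabat T P^((1−γ)/γ) is constant, so T₂ = T₁ (P₂/P₁)^((γ−1)/γ).
T₁ = 254 °C = 527.1 K.
T₂ = 527.1 × (1.52/0.105)^(0.286) = 1131 K.

T₂ ≈ 1130 K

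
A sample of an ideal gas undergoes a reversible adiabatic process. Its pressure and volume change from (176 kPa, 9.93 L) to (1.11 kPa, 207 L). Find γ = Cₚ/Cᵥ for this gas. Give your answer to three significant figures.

γ ≈ 1.67

PV^γ = const ⇒ γ = ln(P₂/P₁) / ln(V₁/V₂).
γ = ln(1.11/176) / ln(9.93/207) = 1.668.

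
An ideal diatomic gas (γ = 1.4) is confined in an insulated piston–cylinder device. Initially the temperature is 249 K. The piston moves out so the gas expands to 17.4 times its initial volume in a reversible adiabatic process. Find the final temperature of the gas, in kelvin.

T₂ ≈ 79.4 K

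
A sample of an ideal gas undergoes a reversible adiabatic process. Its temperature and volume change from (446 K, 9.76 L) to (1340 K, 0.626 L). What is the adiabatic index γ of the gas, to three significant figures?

TV^(γ−1) = const ⇒ γ − 1 = ln(T₂/T₁) / ln(V₁/V₂).
γ = 1 + ln(1340/446) / ln(9.76/0.626) = 1.401.

γ ≈ 1.40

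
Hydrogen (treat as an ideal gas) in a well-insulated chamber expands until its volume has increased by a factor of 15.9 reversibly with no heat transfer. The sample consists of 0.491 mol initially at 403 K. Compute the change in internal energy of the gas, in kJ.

ΔU ≈ -2.75 kJ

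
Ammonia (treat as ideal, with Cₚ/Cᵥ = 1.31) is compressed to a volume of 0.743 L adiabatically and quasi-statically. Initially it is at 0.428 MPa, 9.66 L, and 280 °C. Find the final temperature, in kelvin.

Adiabatic: T₁V₁^(γ−1) = T₂V₂^(γ−1) ⇒ T₂ = T₁ (V₁/V₂)^(γ−1).
T₁ = 280 °C = 553.1 K.
T₂ = 553.1 × (9.66/0.743)^(0.31) = 1225 K.

T₂ ≈ 1230 K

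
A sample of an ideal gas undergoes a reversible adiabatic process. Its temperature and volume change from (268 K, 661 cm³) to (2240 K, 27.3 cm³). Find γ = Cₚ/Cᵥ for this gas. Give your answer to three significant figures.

TV^(γ−1) = const ⇒ γ − 1 = ln(T₂/T₁) / ln(V₁/V₂).
γ = 1 + ln(2240/268) / ln(661/27.3) = 1.666.

γ ≈ 1.67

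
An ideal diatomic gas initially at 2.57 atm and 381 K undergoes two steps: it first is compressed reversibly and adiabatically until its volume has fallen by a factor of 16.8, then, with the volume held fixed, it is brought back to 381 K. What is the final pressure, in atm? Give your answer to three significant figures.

For a diatomic ideal gas γ = 7/5.
Adiabatic step (PV^γ = const): P₂ = 2.57×16.8^(7/5) = 133.5 atm; T₂ = 381×16.8^(2/5) = 1178 K.
Isochoric: P₃ = P₂(T₃/T₂) = 133.5 × (381/1178) = 43.18 atm.

P₃ ≈ 43.2 atm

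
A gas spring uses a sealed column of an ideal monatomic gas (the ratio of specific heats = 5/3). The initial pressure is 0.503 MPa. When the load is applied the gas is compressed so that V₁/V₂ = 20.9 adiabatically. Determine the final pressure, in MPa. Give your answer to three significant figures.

Since PV^γ is constant along a reversible adiabat, P₂ = P₁ (V₁/V₂)^γ.
P₂ = 0.503 × 20.9^(5/3) = 79.76 MPa.

P₂ ≈ 79.8 MPa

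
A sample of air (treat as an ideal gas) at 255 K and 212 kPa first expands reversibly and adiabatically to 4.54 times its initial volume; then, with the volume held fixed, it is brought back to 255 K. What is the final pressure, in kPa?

P₃ ≈ 46.7 kPa

For a diatomic ideal gas γ = 7/5.
Adiabatic step (PV^γ = const): P₂ = 212×(1/4.54)^(7/5) = 25.5 kPa; T₂ = 255×(1/4.54)^(2/5) = 139.2 K.
Isochoric: P₃ = P₂(T₃/T₂) = 25.5 × (255/139.2) = 46.7 kPa.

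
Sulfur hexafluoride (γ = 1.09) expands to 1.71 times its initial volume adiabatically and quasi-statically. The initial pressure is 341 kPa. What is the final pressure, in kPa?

P₂ ≈ 190 kPa

Since PV^γ is constant along a reversible adiabat, P₂ = P₁ (V₁/V₂)^γ.
P₂ = 341 × (1/1.71)^(1.09) = 190 kPa.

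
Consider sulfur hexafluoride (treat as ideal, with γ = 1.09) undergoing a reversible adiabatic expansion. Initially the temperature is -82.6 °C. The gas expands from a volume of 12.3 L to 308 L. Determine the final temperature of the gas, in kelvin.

For a reversible adiabat TV^(γ−1) is constant, so T₂ = T₁ (V₁/V₂)^(γ−1).
T₁ = -82.6 °C = 190.5 K.
T₂ = 190.5 × (12.3/308)^(0.09) = 142.6 K.

T₂ ≈ 143 K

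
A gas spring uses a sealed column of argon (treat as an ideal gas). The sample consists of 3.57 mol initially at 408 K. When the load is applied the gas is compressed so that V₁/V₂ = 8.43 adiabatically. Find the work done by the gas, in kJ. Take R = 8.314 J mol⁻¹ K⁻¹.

Adiabatic: T₁V₁^(γ−1) = T₂V₂^(γ−1) ⇒ T₂ = T₁ (V₁/V₂)^(γ−1).
γ = 5/3 for a monatomic ideal gas, so γ−1 = 2/3.
T₂ = 408 × 8.43^(2/3) = 1690 K.
Q = 0, so ΔU = W_on_gas = nCᵥΔT with Cᵥ = R/(γ−1) = 12.47 J/(mol·K).
ΔU = 3.57 × 12.47 × (1690 − 408) = 57080 J.
Work done by the gas = −ΔU = -57080 J.

W ≈ -57.1 kJ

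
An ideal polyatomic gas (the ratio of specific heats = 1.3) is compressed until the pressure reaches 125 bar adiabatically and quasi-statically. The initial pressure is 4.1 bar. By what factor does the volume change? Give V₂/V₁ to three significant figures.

From PV^γ = const, V₂/V₁ = (P₁/P₂)^(1/γ).
V₂/V₁ = (4.1/125)^(0.769) = 0.07217.

V₂/V₁ ≈ 0.0722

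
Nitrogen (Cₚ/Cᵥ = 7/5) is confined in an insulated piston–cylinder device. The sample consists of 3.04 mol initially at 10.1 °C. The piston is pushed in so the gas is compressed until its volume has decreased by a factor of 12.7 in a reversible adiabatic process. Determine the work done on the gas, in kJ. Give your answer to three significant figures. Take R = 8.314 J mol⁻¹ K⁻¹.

W ≈ 31.6 kJ

Adiabatic: T₁V₁^(γ−1) = T₂V₂^(γ−1) ⇒ T₂ = T₁ (V₁/V₂)^(γ−1).
T₁ = 10.1 °C = 283.2 K.
T₂ = 283.2 × 12.7^(2/5) = 782.9 K.
Q = 0, so ΔU = W_on_gas = nCᵥΔT with Cᵥ = R/(γ−1) = 20.79 J/(mol·K).
ΔU = 3.04 × 20.79 × (782.9 − 283.2) = 31570 J.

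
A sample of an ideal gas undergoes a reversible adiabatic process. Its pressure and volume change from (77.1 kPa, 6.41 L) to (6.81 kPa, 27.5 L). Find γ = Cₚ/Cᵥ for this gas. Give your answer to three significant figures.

PV^γ = const ⇒ γ = ln(P₂/P₁) / ln(V₁/V₂).
γ = ln(6.81/77.1) / ln(6.41/27.5) = 1.666.

γ ≈ 1.67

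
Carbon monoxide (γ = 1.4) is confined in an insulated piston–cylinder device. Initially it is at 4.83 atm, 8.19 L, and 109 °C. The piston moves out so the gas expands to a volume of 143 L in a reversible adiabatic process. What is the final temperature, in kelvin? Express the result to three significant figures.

T₂ ≈ 122 K

Adiabatic: T₁V₁^(γ−1) = T₂V₂^(γ−1) ⇒ T₂ = T₁ (V₁/V₂)^(γ−1).
T₁ = 109 °C = 382.1 K.
T₂ = 382.1 × (8.19/143)^(0.4) = 121.7 K.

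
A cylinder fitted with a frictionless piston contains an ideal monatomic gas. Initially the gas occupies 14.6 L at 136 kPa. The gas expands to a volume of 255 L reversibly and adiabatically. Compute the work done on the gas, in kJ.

W ≈ -2.54 kJ

γ = 5/3 for a monatomic ideal gas.
P₂ = P₁(V₁/V₂)^γ = 136×(14.6/255)^(5/3) = 1.157 kPa.
For a reversible adiabat, W_by_gas = (P₁V₁ − P₂V₂)/(γ−1).
W_by = (136000×0.0146 − 1157×0.255) / (2/3) = 2536 J.
W_on_gas = −W_by = -2536 J.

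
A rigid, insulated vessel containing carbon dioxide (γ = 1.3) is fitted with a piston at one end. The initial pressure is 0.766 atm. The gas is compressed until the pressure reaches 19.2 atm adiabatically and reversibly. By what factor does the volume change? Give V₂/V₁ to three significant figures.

From PV^γ = const, V₂/V₁ = (P₁/P₂)^(1/γ).
V₂/V₁ = (0.766/19.2)^(0.769) = 0.08391.

V₂/V₁ ≈ 0.0839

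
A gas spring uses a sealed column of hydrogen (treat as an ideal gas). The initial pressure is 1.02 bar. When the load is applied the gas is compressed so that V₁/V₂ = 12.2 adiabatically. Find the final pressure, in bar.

Since PV^γ is constant along a reversible adiabat, P₂ = P₁ (V₁/V₂)^γ.
For a diatomic ideal gas γ = 7/5.
P₂ = 1.02 × 12.2^(7/5) = 33.85 bar.

P₂ ≈ 33.8 bar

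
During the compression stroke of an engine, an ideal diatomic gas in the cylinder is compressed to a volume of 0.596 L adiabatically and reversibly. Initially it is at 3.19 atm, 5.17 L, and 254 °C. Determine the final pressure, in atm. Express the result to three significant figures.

Since PV^γ is constant along a reversible adiabat, P₂ = P₁ (V₁/V₂)^γ.
γ = 7/5 for a diatomic ideal gas.
P₂ = 3.19 × (5.17/0.596)^(7/5) = 65.66 atm.

P₂ ≈ 65.7 atm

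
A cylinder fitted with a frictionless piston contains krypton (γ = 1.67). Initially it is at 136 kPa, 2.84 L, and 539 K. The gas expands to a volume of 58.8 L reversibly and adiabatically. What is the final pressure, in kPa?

P₂ ≈ 0.862 kPa

Adiabatic: P₁V₁^γ = P₂V₂^γ ⇒ P₂ = P₁ (V₁/V₂)^γ.
P₂ = 136 × (2.84/58.8)^(1.67) = 0.8624 kPa.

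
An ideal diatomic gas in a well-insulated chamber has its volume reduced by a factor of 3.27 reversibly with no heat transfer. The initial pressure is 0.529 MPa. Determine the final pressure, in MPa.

P₂ ≈ 2.78 MPa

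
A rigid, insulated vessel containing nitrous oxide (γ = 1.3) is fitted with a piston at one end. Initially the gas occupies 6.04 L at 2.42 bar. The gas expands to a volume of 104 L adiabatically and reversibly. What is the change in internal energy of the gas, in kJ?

ΔU ≈ -2.80 kJ

P₂ = P₁(V₁/V₂)^γ = 2.42×(6.04/104)^(1.3) = 0.05984 bar.
For a reversible adiabat, W_by_gas = (P₁V₁ − P₂V₂)/(γ−1).
W_by = (242000×0.00604 − 5984×0.104) / (0.3) = 2798 J.
Q = 0 ⇒ ΔU = −W_by = -2798 J.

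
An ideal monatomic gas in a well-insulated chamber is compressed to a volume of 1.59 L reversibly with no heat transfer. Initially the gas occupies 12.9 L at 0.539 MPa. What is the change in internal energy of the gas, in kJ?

ΔU ≈ 31.7 kJ

γ = 5/3 for a monatomic ideal gas.
P₂ = P₁(V₁/V₂)^γ = 0.539×(12.9/1.59)^(5/3) = 17.66 MPa.
For a reversible adiabat, W_by_gas = (P₁V₁ − P₂V₂)/(γ−1).
W_by = (539000×0.0129 − 1.766×10^7×0.00159) / (2/3) = -31680 J.
Q = 0 ⇒ ΔU = −W_by = 31680 J.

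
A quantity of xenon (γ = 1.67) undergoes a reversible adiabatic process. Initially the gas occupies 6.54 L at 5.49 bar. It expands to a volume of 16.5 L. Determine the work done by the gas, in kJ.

P₂ = P₁(V₁/V₂)^γ = 5.49×(6.54/16.5)^(1.67) = 1.171 bar.
For a reversible adiabat, W_by_gas = (P₁V₁ − P₂V₂)/(γ−1).
W_by = (549000×0.00654 − 117100×0.0165) / (0.67) = 2476 J.

W ≈ 2.48 kJ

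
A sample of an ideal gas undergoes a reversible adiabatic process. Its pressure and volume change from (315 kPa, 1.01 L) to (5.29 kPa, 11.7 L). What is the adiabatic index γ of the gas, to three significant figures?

γ ≈ 1.67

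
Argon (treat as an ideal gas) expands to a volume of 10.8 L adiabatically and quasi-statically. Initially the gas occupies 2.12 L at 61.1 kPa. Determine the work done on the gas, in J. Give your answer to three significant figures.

W ≈ -129 J

γ = 5/3 for a monatomic ideal gas.
P₂ = P₁(V₁/V₂)^γ = 61.1×(2.12/10.8)^(5/3) = 4.051 kPa.
For a reversible adiabat, W_by_gas = (P₁V₁ − P₂V₂)/(γ−1).
W_by = (61100×0.00212 − 4051×0.0108) / (2/3) = 128.7 J.
W_on_gas = −W_by = -128.7 J.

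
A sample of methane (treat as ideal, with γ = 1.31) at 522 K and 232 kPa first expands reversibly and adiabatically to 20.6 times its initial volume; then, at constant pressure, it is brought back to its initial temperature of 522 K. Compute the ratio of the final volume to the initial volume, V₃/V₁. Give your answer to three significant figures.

V₃/V₁ ≈ 52.6

Adiabatic step: V₂/V₁ = 20.6; T₂ = T₁·(1/20.6)^(0.31) = 204.3 K.
Isobaric step: V₃/V₂ = T₃/T₂ = 522/204.3.
V₃/V₁ = (V₂/V₁)(V₃/V₂) = 20.6 × (522/204.3) = 52.62.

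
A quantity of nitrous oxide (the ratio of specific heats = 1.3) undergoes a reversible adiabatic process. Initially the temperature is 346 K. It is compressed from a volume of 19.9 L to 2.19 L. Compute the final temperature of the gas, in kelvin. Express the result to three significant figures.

Adiabatic: T₁V₁^(γ−1) = T₂V₂^(γ−1) ⇒ T₂ = T₁ (V₁/V₂)^(γ−1).
T₂ = 346 × (19.9/2.19)^(0.3) = 670.8 K.

T₂ ≈ 671 K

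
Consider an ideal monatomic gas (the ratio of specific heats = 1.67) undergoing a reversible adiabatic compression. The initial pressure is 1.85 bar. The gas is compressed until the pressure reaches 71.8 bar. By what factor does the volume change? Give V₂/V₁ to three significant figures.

V₂/V₁ ≈ 0.112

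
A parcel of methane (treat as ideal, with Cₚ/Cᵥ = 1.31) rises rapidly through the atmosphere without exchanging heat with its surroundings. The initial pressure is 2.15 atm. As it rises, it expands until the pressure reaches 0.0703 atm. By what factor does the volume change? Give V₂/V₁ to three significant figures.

From PV^γ = const, V₂/V₁ = (P₁/P₂)^(1/γ).
V₂/V₁ = (2.15/0.0703)^(0.763) = 13.61.

V₂/V₁ ≈ 13.6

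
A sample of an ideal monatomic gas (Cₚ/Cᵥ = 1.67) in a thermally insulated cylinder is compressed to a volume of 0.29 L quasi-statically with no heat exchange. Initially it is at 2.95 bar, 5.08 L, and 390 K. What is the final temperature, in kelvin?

T₂ ≈ 2660 K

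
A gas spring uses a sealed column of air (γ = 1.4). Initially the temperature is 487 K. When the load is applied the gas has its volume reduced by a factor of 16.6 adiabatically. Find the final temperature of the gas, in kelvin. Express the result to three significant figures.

T₂ ≈ 1500 K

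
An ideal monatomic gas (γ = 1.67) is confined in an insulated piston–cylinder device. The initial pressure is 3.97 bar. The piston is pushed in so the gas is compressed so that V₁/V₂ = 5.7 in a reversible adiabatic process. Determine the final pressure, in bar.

P₂ ≈ 72.6 bar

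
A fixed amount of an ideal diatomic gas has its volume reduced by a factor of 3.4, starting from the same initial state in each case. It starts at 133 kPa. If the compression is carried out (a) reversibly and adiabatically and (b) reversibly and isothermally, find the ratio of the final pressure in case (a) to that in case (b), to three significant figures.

For a diatomic ideal gas γ = 7/5.
Isothermal: P_b = P₁(V₁/V₂) = 133×3.4.
Adiabatic: P_a = P₁(V₁/V₂)^γ = 133×3.4^(7/5).
P_a/P_b = (V₁/V₂)^(γ−1) = 3.4^(2/5) = 1.632.

P_adiabatic / P_isothermal ≈ 1.63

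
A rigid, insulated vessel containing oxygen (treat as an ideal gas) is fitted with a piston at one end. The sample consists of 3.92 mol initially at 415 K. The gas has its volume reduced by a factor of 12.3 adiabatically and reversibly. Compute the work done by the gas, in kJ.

W ≈ -58.5 kJ

Adiabatic: T₁V₁^(γ−1) = T₂V₂^(γ−1) ⇒ T₂ = T₁ (V₁/V₂)^(γ−1).
γ = 7/5 for a diatomic ideal gas, so γ−1 = 2/5.
T₂ = 415 × 12.3^(2/5) = 1132 K.
Q = 0, so ΔU = W_on_gas = nCᵥΔT with Cᵥ = R/(γ−1) = 20.79 J/(mol·K).
ΔU = 3.92 × 20.79 × (1132 − 415) = 58450 J.
Work done by the gas = −ΔU = -58450 J.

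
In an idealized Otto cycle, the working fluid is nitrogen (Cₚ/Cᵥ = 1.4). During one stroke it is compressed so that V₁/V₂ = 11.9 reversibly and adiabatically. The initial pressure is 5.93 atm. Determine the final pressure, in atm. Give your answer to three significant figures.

P₂ ≈ 190 atm

Since PV^γ is constant along a reversible adiabat, P₂ = P₁ (V₁/V₂)^γ.
P₂ = 5.93 × 11.9^(1.4) = 190 atm.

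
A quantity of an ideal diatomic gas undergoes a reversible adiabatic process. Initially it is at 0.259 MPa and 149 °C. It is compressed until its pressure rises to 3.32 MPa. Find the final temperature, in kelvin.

T₂ ≈ 875 K

Adiabatic: T₂/T₁ = (P₂/P₁)^((γ−1)/γ).
For a diatomic ideal gas γ = 7/5, so (γ−1)/γ = 2/7.
T₁ = 149 °C = 422.1 K.
T₂ = 422.1 × (3.32/0.259)^(2/7) = 875 K.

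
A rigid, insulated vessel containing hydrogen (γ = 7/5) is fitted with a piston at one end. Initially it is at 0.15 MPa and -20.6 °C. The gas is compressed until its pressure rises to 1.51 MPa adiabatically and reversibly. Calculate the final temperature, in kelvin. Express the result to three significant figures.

T₂ ≈ 489 K

Adiabatic: T₂/T₁ = (P₂/P₁)^((γ−1)/γ).
T₁ = -20.6 °C = 252.5 K.
T₂ = 252.5 × (1.51/0.15)^(2/7) = 488.5 K.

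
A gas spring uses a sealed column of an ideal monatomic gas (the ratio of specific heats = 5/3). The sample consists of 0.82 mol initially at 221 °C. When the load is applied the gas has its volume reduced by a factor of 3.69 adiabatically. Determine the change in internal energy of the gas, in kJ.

ΔU ≈ 7.01 kJ

Adiabatic: T₁V₁^(γ−1) = T₂V₂^(γ−1) ⇒ T₂ = T₁ (V₁/V₂)^(γ−1).
T₁ = 221 °C = 494.1 K.
T₂ = 494.1 × 3.69^(2/3) = 1180 K.
Q = 0, so ΔU = W_on_gas = nCᵥΔT with Cᵥ = R/(γ−1) = 12.47 J/(mol·K).
ΔU = 0.82 × 12.47 × (1180 − 494.1) = 7013 J.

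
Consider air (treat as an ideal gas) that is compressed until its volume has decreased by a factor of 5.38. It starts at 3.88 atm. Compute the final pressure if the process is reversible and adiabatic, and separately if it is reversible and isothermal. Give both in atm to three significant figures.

adiabatic: 40.9 atm; isothermal: 20.9 atm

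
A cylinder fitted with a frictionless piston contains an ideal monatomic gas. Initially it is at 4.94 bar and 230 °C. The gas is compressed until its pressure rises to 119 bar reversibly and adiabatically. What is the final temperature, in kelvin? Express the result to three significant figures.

T₂ ≈ 1800 K

Along an adiabat T P^((1−γ)/γ) is constant, so T₂ = T₁ (P₂/P₁)^((γ−1)/γ).
For a monatomic ideal gas γ = 5/3, so (γ−1)/γ = 2/5.
T₁ = 230 °C = 503.1 K.
T₂ = 503.1 × (119/4.94)^(2/5) = 1796 K.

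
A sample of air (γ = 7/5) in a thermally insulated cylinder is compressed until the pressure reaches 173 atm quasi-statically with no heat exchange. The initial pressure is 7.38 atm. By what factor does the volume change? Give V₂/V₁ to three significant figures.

From PV^γ = const, V₂/V₁ = (P₁/P₂)^(1/γ).
V₂/V₁ = (7.38/173)^(5/7) = 0.1051.

V₂/V₁ ≈ 0.105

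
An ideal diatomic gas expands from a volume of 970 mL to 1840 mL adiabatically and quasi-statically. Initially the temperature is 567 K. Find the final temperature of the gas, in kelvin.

T₂ ≈ 439 K

Adiabatic: T₁V₁^(γ−1) = T₂V₂^(γ−1) ⇒ T₂ = T₁ (V₁/V₂)^(γ−1).
For a diatomic ideal gas γ = 7/5, so γ−1 = 2/5.
T₂ = 567 × (970/1840)^(2/5) = 438.9 K.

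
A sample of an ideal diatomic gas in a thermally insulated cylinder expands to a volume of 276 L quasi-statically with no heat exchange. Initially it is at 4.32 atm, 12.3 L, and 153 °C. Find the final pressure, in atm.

P₂ ≈ 0.0555 atm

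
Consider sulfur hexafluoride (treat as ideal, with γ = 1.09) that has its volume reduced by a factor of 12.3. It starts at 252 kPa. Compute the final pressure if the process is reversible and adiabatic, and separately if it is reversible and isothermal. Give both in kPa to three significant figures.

Isothermal: P₂ = P₁(V₁/V₂) = 252×12.3 = 3100 kPa.
Adiabatic: P₂ = P₁(V₁/V₂)^γ = 252×12.3^(1.09) = 3885 kPa.

adiabatic: 3890 kPa; isothermal: 3100 kPa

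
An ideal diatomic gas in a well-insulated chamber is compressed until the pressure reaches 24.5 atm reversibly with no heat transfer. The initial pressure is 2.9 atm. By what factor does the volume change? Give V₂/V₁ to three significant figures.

V₂/V₁ ≈ 0.218

From PV^γ = const, V₂/V₁ = (P₁/P₂)^(1/γ).
For a diatomic ideal gas γ = 7/5.
V₂/V₁ = (2.9/24.5)^(5/7) = 0.2178.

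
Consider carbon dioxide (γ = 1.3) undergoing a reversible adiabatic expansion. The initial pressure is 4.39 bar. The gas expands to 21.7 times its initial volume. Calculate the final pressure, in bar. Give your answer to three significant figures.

P₂ ≈ 0.0804 bar

Since PV^γ is constant along a reversible adiabat, P₂ = P₁ (V₁/V₂)^γ.
P₂ = 4.39 × (1/21.7)^(1.3) = 0.08036 bar.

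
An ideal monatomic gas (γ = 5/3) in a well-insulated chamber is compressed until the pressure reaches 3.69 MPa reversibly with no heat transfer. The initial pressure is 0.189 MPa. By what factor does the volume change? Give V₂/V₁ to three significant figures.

From PV^γ = const, V₂/V₁ = (P₁/P₂)^(1/γ).
V₂/V₁ = (0.189/3.69)^(3/5) = 0.1681.

V₂/V₁ ≈ 0.168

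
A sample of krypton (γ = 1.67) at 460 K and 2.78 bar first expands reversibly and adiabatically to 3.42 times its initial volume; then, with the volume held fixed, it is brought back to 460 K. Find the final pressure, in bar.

P₃ ≈ 0.813 bar

Adiabatic step (PV^γ = const): P₂ = 2.78×(1/3.42)^(1.67) = 0.3566 bar; T₂ = 460×(1/3.42)^(0.67) = 201.8 K.
Isochoric: P₃ = P₂(T₃/T₂) = 0.3566 × (460/201.8) = 0.8129 bar.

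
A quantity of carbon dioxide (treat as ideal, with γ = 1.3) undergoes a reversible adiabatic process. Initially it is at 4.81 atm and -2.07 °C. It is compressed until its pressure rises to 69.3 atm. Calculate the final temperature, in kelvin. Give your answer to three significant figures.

Adiabatic: T₂/T₁ = (P₂/P₁)^((γ−1)/γ).
T₁ = -2.07 °C = 271.1 K.
T₂ = 271.1 × (69.3/4.81)^(0.231) = 501.7 K.

T₂ ≈ 502 K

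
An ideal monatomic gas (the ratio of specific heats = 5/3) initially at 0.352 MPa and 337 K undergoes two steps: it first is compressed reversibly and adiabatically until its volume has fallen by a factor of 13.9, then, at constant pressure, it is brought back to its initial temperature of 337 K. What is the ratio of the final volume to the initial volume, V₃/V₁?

V₃/V₁ ≈ 0.0124

Adiabatic step: V₂/V₁ = 0.07194; T₂ = T₁·13.9^(2/3) = 1948 K.
Isobaric step: V₃/V₂ = T₃/T₂ = 337/1948.
V₃/V₁ = (V₂/V₁)(V₃/V₂) = 0.07194 × (337/1948) = 0.01244.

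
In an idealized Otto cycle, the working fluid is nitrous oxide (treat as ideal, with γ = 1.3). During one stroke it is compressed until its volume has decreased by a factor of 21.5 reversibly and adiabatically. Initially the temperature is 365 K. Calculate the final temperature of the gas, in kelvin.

T₂ ≈ 916 K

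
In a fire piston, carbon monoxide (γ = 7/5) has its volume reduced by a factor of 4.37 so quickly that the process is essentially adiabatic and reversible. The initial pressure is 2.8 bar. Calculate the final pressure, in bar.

Since PV^γ is constant along a reversible adiabat, P₂ = P₁ (V₁/V₂)^γ.
P₂ = 2.8 × 4.37^(7/5) = 22.07 bar.

P₂ ≈ 22.1 bar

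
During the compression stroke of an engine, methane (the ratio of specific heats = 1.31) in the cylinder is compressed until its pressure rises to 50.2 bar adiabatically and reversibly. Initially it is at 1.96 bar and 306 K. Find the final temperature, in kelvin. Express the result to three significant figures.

Along an adiabat T P^((1−γ)/γ) is constant, so T₂ = T₁ (P₂/P₁)^((γ−1)/γ).
T₂ = 306 × (50.2/1.96)^(0.237) = 659.2 K.

T₂ ≈ 659 K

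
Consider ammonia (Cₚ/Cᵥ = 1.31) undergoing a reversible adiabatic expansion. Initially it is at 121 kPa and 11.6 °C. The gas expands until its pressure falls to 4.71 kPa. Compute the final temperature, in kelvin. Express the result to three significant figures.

T₂ ≈ 132 K

Adiabatic: T₂/T₁ = (P₂/P₁)^((γ−1)/γ).
T₁ = 11.6 °C = 284.8 K.
T₂ = 284.8 × (4.71/121)^(0.237) = 132.1 K.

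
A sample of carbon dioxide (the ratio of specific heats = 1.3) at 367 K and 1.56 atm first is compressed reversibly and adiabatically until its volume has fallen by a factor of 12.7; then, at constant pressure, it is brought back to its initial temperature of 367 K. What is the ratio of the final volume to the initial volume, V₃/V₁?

Adiabatic step: V₂/V₁ = 0.07874; T₂ = T₁·12.7^(0.3) = 786.7 K.
Isobaric step: V₃/V₂ = T₃/T₂ = 367/786.7.
V₃/V₁ = (V₂/V₁)(V₃/V₂) = 0.07874 × (367/786.7) = 0.03673.

V₃/V₁ ≈ 0.0367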